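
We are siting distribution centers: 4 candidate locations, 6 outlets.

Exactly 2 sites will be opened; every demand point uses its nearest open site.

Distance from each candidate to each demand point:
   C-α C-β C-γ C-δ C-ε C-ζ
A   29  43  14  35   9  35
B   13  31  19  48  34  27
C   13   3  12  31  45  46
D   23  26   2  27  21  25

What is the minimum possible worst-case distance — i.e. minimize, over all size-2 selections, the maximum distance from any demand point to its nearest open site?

27

Open {A, D}.
  Farthest demand point is C-δ at distance 27 (to D); all others are ≤ 27.
With {B, D} the worst case is 27.
With {C, D} the worst case is 27.
No size-2 selection achieves below 27.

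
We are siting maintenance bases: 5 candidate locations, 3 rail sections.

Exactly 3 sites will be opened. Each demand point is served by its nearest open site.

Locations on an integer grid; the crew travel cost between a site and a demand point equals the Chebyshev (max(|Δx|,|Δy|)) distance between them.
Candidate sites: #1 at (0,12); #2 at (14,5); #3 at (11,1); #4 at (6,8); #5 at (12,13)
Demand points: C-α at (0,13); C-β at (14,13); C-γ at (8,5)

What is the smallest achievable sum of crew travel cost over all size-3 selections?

6

Open {#1, #4, #5}.
  C-α→#1 1, C-β→#5 2, C-γ→#4 3  ⇒ total 6.
Compare {#1, #3, #5}: total 7.
Compare {#1, #2, #5}: total 9.
No size-3 selection does better; minimum is 6.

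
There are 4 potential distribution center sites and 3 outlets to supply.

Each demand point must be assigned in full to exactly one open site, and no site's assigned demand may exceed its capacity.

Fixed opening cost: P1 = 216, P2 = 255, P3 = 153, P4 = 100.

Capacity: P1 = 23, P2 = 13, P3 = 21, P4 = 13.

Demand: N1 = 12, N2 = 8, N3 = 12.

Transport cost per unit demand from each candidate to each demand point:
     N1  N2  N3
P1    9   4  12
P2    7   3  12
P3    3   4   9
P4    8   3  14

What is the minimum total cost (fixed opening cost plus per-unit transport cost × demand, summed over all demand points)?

Open {P3, P4}; cheapest assignment that respects the capacities:
  P3 (cap 21, load 20): N1, N2 — cost 12×3 + 8×4 = 68
  P4 (cap 13, load 12): N3 — cost 12×14 = 168
  Shipping 236, fixed 253 → total 489.
  Any other capacity-feasible assignment to {P3, P4} ships for at least 236.
Compare {P1, P3}: its best feasible assignment gives total 581.
Compare {P1, P4}: its best feasible assignment gives total 588.
Every other set of open sites that can feasibly serve all demand totals ≥ 581 even under its best assignment. Minimum: 489.

489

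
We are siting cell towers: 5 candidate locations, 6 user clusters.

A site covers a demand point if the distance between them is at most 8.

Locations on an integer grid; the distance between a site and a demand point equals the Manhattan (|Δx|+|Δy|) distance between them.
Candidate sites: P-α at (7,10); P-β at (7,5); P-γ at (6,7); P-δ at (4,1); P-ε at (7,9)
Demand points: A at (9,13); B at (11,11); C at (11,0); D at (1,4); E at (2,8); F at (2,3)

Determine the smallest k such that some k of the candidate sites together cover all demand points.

Coverage sets (demand points within 8 of each site):
  P-α: {A, B, E}
  P-β: {D, E, F}
  P-γ: {D, E, F}
  P-δ: {C, D, F}
  P-ε: {A, B, E}
No single site covers all 6 demand points.
But {P-α, P-δ} covers everything, so the minimum is 2.

2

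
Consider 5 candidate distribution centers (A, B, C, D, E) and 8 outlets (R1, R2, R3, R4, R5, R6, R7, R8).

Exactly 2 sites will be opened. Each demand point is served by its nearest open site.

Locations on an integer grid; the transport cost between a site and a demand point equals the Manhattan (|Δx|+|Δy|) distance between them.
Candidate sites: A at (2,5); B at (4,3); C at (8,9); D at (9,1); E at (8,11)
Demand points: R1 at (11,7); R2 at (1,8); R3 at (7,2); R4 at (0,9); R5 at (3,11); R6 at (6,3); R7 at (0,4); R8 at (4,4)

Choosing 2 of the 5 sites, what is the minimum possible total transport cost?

38

Open {A, B}.
  R1→A 11, R2→A 4, R3→B 4, R4→A 6, R5→A 7, R6→B 2, R7→A 3, R8→B 1  ⇒ total 38.
Compare {A, D}: total 39.
Compare {B, C}: total 40.
No size-2 selection does better; minimum is 38.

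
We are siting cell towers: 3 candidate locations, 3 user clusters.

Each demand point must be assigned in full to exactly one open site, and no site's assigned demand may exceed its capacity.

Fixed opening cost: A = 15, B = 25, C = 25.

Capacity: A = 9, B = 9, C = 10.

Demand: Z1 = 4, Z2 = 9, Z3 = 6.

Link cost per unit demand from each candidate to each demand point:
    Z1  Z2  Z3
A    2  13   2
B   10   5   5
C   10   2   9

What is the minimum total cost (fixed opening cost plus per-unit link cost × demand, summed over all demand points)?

121

Open {A, B, C}; cheapest assignment that respects the capacities:
  A (cap 9, load 4): Z1 — cost 4×2 = 8
  B (cap 9, load 6): Z3 — cost 6×5 = 30
  C (cap 10, load 9): Z2 — cost 9×2 = 18
  Shipping 56, fixed 65 → total 121.
  Any other capacity-feasible assignment to {A, B, C} ships for at least 56.
Compare {B, C}: its best feasible assignment gives total 189.
Compare {A, C}: its best feasible assignment gives total 251.
Every other set of open sites that can feasibly serve all demand totals ≥ 189 even under its best assignment. Minimum: 121.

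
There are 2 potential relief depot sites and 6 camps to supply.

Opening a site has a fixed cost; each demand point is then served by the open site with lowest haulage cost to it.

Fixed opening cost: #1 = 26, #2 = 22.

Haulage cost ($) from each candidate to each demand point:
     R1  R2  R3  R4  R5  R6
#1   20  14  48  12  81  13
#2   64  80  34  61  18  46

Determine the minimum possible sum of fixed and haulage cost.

159

Open {#1, #2}: assign each demand point to its cheapest open site.
  R1→#1 20, R2→#1 14, R3→#2 34, R4→#1 12, R5→#2 18, R6→#1 13
  haulage cost 111, fixed 48 → total 159.
Compare {#1}: haulage cost 188 + fixed 26 = 214.
Compare {#2}: haulage cost 303 + fixed 22 = 325.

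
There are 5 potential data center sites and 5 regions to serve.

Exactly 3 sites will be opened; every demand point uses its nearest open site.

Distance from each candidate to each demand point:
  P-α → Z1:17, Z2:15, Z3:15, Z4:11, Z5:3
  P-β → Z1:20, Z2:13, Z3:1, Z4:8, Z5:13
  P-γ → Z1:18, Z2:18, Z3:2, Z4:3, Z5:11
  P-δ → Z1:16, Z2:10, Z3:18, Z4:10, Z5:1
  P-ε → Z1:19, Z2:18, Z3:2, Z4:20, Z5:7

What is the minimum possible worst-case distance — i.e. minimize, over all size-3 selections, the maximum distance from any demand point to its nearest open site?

16

Open {P-α, P-β, P-δ}.
  Farthest demand point is Z1 at distance 16 (to P-δ); all others are ≤ 16.
With {P-α, P-γ, P-δ} the worst case is 16.
With {P-α, P-δ, P-ε} the worst case is 16.
No size-3 selection achieves below 16.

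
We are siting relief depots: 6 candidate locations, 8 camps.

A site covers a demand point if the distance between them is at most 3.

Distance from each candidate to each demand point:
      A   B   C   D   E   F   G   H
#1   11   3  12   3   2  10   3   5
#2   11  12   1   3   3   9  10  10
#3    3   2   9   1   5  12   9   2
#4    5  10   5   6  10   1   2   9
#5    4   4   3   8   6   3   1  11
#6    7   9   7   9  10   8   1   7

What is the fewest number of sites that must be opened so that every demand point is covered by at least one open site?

Coverage sets (demand points within 3 of each site):
  #1: {B, D, E, G}
  #2: {C, D, E}
  #3: {A, B, D, H}
  #4: {F, G}
  #5: {C, F, G}
  #6: {G}
No 2 sites suffice: every size-2 union leaves at least one demand point uncovered.
But {#1, #3, #5} covers everything, so the minimum is 3.

3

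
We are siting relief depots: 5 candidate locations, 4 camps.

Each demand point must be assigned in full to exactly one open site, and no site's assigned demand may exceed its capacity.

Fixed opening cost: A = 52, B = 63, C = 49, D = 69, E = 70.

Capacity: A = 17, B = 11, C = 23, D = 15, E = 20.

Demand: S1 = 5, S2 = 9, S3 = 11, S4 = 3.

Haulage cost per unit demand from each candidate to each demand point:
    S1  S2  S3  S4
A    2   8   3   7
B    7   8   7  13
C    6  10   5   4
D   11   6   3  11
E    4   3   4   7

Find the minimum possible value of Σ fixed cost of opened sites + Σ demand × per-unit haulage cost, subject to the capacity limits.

213

Open {A, E}; cheapest assignment that respects the capacities:
  A (cap 17, load 16): S1, S3 — cost 5×2 + 11×3 = 43
  E (cap 20, load 12): S2, S4 — cost 9×3 + 3×7 = 48
  Shipping 91, fixed 122 → total 213.
  Any other capacity-feasible assignment to {A, E} ships for at least 91.
Compare {C, E}: its best feasible assignment gives total 232.
Compare {D, E}: its best feasible assignment gives total 240.
Every other set of open sites that can feasibly serve all demand totals ≥ 232 even under its best assignment. Minimum: 213.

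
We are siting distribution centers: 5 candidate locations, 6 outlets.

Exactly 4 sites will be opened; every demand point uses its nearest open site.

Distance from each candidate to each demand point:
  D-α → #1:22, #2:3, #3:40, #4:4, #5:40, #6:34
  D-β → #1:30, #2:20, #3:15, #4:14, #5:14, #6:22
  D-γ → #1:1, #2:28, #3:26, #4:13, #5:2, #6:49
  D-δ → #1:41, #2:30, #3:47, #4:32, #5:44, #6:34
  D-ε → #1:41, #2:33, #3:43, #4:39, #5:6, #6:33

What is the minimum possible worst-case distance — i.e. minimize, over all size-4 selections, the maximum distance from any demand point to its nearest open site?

Open {D-α, D-β, D-γ, D-δ}.
  Farthest demand point is #6 at distance 22 (to D-β); all others are ≤ 22.
With {D-α, D-β, D-γ, D-ε} the worst case is 22.
With {D-α, D-β, D-δ, D-ε} the worst case is 22.
No size-4 selection achieves below 22.

22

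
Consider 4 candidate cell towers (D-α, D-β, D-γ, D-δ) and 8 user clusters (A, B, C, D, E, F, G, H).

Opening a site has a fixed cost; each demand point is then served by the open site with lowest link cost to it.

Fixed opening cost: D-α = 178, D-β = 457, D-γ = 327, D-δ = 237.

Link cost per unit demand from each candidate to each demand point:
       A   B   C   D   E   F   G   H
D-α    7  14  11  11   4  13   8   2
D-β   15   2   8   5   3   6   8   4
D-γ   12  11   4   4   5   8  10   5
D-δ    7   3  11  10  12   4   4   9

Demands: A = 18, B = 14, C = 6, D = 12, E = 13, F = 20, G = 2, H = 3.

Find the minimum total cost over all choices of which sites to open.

Open {D-δ}: assign each demand point to its cheapest open site.
  A→D-δ 18×7=126, B→D-δ 14×3=42, C→D-δ 6×11=66, D→D-δ 12×10=120, E→D-δ 13×12=156, F→D-δ 20×4=80, G→D-δ 2×4=8, H→D-δ 3×9=27
  link cost 625, fixed 237 → total 862.
Compare {D-α, D-δ}: link cost 500 + fixed 415 = 915.
Compare {D-γ, D-δ}: link cost 408 + fixed 564 = 972.
Compare {D-γ}: link cost 702 + fixed 327 = 1029.
All other subsets cost ≥ 915. Minimum total cost: 862.

862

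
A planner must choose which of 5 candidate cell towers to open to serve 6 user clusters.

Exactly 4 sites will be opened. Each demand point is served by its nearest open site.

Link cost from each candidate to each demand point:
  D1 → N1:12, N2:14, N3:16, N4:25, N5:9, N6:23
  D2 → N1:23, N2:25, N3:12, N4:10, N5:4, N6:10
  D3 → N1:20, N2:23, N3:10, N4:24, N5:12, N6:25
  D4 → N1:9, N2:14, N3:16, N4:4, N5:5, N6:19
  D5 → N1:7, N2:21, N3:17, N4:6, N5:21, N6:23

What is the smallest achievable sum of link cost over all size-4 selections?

Open {D2, D3, D4, D5}.
  N1→D5 7, N2→D4 14, N3→D3 10, N4→D4 4, N5→D2 4, N6→D2 10  ⇒ total 49.
Compare {D1, D2, D3, D4}: total 51.
Compare {D1, D2, D3, D5}: total 51.
No size-4 selection does better; minimum is 49.

49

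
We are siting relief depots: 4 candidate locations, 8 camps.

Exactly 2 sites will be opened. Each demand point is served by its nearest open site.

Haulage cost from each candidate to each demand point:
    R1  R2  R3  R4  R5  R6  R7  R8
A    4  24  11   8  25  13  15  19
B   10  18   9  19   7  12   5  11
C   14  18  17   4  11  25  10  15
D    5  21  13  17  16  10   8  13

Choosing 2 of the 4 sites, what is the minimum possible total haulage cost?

Open {A, B}.
  R1→A 4, R2→B 18, R3→B 9, R4→A 8, R5→B 7, R6→B 12, R7→B 5, R8→B 11  ⇒ total 74.
Compare {B, C}: total 76.
Compare {B, D}: total 82.
No size-2 selection does better; minimum is 74.

74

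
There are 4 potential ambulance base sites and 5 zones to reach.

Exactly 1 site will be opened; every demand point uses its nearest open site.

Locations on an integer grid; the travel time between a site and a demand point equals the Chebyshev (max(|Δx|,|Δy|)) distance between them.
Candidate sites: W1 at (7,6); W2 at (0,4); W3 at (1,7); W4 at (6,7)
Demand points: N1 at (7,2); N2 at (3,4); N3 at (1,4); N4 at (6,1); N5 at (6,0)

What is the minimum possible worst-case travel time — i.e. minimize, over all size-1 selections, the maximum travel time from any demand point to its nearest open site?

6

Open {W1}.
  Farthest demand point is N3 at travel time 6 (to W1); all others are ≤ 6.
With {W2} the worst case is 7.
With {W3} the worst case is 7.
No size-1 selection achieves below 6.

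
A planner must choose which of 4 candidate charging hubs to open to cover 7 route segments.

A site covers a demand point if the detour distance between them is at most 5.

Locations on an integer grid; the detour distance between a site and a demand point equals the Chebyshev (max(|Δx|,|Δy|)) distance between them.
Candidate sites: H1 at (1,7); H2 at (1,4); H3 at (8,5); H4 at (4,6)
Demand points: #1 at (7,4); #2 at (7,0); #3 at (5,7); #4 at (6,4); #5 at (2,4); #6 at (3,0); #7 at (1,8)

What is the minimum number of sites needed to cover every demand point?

2

Coverage sets (demand points within 5 of each site):
  H1: {#3, #4, #5, #7}
  H2: {#3, #4, #5, #6, #7}
  H3: {#1, #2, #3, #4, #6}
  H4: {#1, #3, #4, #5, #7}
No single site covers all 7 demand points.
But {H1, H3} covers everything, so the minimum is 2.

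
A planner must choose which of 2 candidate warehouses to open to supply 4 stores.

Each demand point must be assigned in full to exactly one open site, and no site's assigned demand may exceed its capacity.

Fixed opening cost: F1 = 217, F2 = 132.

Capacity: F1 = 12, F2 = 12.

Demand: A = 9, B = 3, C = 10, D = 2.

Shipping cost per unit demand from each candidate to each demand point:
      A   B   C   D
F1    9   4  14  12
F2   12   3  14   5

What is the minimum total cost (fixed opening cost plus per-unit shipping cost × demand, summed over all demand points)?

Open {F1, F2}; cheapest assignment that respects the capacities:
  F1 (cap 12, load 12): A, B — cost 9×9 + 3×4 = 93
  F2 (cap 12, load 12): C, D — cost 10×14 + 2×5 = 150
  Shipping 243, fixed 349 → total 592.
  Any other capacity-feasible assignment to {F1, F2} ships for at least 243.
Total demand is 24 and no other set of sites has combined capacity ≥ 24, so {F1, F2} is the only feasible choice of open sites. Minimum: 592.

592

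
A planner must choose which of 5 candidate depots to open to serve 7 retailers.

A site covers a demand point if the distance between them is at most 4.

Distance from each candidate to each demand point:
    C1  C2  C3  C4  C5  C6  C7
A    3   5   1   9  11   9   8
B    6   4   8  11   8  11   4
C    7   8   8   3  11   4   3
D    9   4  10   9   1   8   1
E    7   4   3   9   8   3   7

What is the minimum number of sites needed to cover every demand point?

3

Coverage sets (demand points within 4 of each site):
  A: {C1, C3}
  B: {C2, C7}
  C: {C4, C6, C7}
  D: {C2, C5, C7}
  E: {C2, C3, C6}
No 2 sites suffice: every size-2 union leaves at least one demand point uncovered.
But {A, C, D} covers everything, so the minimum is 3.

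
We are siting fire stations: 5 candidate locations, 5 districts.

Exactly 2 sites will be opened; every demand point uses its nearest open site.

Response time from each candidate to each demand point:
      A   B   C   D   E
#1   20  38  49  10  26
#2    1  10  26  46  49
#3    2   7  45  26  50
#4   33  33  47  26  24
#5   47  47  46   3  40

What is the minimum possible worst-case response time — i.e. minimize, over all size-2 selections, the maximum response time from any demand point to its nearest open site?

26

Open {#1, #2}.
  Farthest demand point is C at response time 26 (to #2); all others are ≤ 26.
With {#2, #4} the worst case is 26.
With {#2, #5} the worst case is 40.
No size-2 selection achieves below 26.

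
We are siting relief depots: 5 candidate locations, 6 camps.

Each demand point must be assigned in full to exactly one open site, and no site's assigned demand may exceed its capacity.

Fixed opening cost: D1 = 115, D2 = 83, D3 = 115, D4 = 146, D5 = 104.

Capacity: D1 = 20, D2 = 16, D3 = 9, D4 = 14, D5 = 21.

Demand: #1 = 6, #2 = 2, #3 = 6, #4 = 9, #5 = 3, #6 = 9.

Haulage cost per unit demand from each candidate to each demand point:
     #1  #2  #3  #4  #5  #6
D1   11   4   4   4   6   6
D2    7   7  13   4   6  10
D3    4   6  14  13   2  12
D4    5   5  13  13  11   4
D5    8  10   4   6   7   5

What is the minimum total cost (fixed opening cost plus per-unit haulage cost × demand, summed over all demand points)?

372

Open {D2, D5}; cheapest assignment that respects the capacities:
  D2 (cap 16, load 14): #2, #4, #5 — cost 2×7 + 9×4 + 3×6 = 68
  D5 (cap 21, load 21): #1, #3, #6 — cost 6×8 + 6×4 + 9×5 = 117
  Shipping 185, fixed 187 → total 372.
  Any other capacity-feasible assignment to {D2, D5} ships for at least 185.
Compare {D1, D2}: its best feasible assignment gives total 380.
Compare {D1, D5}: its best feasible assignment gives total 398.
Every other set of open sites that can feasibly serve all demand totals ≥ 380 even under its best assignment. Minimum: 372.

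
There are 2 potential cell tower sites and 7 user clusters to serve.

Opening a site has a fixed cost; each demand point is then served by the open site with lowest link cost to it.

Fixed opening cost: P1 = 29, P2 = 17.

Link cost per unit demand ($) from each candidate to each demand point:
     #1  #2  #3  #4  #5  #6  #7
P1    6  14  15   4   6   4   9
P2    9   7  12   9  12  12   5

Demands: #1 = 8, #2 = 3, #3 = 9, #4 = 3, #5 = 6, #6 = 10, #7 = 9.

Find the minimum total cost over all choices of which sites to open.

Open {P1, P2}: assign each demand point to its cheapest open site.
  #1→P1 8×6=48, #2→P2 3×7=21, #3→P2 9×12=108, #4→P1 3×4=12, #5→P1 6×6=36, #6→P1 10×4=40, #7→P2 9×5=45
  link cost 310, fixed 46 → total 356.
Compare {P1}: link cost 394 + fixed 29 = 423.
Compare {P2}: link cost 465 + fixed 17 = 482.

356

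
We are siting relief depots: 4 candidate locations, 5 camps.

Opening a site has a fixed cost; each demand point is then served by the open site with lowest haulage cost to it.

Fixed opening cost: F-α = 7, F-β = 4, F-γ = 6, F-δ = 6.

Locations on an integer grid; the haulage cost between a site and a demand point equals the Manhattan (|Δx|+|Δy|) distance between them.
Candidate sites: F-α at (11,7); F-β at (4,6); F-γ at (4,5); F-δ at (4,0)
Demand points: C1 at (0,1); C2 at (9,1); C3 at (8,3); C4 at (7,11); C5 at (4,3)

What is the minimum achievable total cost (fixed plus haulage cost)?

Open {F-β, F-δ}: assign each demand point to its cheapest open site.
  C1→F-δ 5, C2→F-δ 6, C3→F-β 7, C4→F-β 8, C5→F-β 3
  haulage cost 29, fixed 10 → total 39.
Compare {F-γ}: haulage cost 34 + fixed 6 = 40.
Compare {F-γ, F-δ}: haulage cost 28 + fixed 12 = 40.
Compare {F-β}: haulage cost 37 + fixed 4 = 41.
All other subsets cost ≥ 40. Minimum total cost: 39.

39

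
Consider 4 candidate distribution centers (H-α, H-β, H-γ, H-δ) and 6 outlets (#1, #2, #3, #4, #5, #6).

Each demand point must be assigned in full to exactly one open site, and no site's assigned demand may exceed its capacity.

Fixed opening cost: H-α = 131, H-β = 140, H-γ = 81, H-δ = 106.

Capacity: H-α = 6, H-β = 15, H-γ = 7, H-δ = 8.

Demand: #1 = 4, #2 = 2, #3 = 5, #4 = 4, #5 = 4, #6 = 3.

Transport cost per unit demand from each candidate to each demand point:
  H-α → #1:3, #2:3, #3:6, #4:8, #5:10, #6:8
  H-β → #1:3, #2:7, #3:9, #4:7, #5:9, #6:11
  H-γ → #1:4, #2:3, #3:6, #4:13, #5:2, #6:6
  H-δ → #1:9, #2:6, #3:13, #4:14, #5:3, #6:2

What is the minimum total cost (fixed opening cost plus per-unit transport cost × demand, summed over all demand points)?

346

Open {H-β, H-γ}; cheapest assignment that respects the capacities:
  H-β (cap 15, load 15): #1, #2, #3, #4 — cost 4×3 + 2×7 + 5×9 + 4×7 = 99
  H-γ (cap 7, load 7): #5, #6 — cost 4×2 + 3×6 = 26
  Shipping 125, fixed 221 → total 346.
  Any other capacity-feasible assignment to {H-β, H-γ} ships for at least 125.
Compare {H-β, H-δ}: its best feasible assignment gives total 363.
Compare {H-β, H-γ, H-δ}: its best feasible assignment gives total 421.
Every other set of open sites that can feasibly serve all demand totals ≥ 363 even under its best assignment. Minimum: 346.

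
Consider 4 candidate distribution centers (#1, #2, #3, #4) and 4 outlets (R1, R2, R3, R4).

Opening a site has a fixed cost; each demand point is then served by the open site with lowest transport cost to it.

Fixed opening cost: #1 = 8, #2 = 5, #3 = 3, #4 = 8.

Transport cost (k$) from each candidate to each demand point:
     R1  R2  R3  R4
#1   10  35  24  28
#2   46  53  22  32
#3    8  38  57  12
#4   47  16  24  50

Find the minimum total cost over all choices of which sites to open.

71

Open {#3, #4}: assign each demand point to its cheapest open site.
  R1→#3 8, R2→#4 16, R3→#4 24, R4→#3 12
  transport cost 60, fixed 11 → total 71.
Compare {#2, #3, #4}: transport cost 58 + fixed 16 = 74.
Compare {#1, #3, #4}: transport cost 60 + fixed 19 = 79.
Compare {#1, #2, #3, #4}: transport cost 58 + fixed 24 = 82.
All other subsets cost ≥ 74. Minimum total cost: 71.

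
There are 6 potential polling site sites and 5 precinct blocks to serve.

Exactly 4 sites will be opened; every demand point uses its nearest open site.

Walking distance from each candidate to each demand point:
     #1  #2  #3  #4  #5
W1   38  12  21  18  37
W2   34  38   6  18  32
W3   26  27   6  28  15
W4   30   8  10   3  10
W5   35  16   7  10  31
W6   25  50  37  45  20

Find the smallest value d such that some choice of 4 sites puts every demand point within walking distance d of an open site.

Open {W1, W2, W3, W6}.
  Farthest demand point is #1 at walking distance 25 (to W6); all others are ≤ 25.
With {W1, W2, W4, W6} the worst case is 25.
With {W1, W2, W5, W6} the worst case is 25.
No size-4 selection achieves below 25.

25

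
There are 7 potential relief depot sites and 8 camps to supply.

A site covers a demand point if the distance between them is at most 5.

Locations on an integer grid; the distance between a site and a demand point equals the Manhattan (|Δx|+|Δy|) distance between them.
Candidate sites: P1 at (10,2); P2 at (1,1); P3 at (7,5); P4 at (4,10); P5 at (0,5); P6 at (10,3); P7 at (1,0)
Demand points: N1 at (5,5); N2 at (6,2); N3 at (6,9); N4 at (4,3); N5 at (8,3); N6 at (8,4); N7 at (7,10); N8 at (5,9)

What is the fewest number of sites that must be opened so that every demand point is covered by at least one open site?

Coverage sets (demand points within 5 of each site):
  P1: {N2, N5, N6}
  P2: {N4}
  P3: {N1, N2, N3, N4, N5, N6, N7}
  P4: {N3, N7, N8}
  P5: {N1}
  P6: {N2, N5, N6}
  P7: {}
No single site covers all 8 demand points.
But {P3, P4} covers everything, so the minimum is 2.

2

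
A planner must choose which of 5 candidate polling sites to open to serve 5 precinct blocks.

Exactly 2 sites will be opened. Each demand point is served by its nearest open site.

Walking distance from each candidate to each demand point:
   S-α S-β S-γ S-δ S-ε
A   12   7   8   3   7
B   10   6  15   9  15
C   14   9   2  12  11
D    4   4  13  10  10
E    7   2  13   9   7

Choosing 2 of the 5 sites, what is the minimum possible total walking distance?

26

Open {A, D}.
  S-α→D 4, S-β→D 4, S-γ→A 8, S-δ→A 3, S-ε→A 7  ⇒ total 26.
Compare {A, E}: total 27.
Compare {C, E}: total 27.
No size-2 selection does better; minimum is 26.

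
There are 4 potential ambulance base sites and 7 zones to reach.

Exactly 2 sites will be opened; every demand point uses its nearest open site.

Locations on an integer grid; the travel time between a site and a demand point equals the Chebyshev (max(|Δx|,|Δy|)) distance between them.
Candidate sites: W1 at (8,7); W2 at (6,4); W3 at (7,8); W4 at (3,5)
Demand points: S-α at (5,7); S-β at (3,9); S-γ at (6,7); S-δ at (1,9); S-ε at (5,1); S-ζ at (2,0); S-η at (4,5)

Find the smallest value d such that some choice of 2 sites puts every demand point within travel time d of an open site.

Open {W2, W4}.
  Farthest demand point is S-β at travel time 4 (to W4); all others are ≤ 4.
With {W1, W2} the worst case is 5.
With {W1, W4} the worst case is 5.
No size-2 selection achieves below 4.

4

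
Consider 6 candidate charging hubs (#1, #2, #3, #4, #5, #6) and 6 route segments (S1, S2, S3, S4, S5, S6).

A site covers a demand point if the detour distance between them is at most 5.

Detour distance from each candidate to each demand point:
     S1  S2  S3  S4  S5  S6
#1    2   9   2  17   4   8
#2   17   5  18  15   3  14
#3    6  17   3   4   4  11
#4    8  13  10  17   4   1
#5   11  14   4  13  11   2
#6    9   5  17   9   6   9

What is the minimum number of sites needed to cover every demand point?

Coverage sets (demand points within 5 of each site):
  #1: {S1, S3, S5}
  #2: {S2, S5}
  #3: {S3, S4, S5}
  #4: {S5, S6}
  #5: {S3, S6}
  #6: {S2}
No 3 sites suffice: every size-3 union leaves at least one demand point uncovered.
But {#1, #2, #3, #4} covers everything, so the minimum is 4.

4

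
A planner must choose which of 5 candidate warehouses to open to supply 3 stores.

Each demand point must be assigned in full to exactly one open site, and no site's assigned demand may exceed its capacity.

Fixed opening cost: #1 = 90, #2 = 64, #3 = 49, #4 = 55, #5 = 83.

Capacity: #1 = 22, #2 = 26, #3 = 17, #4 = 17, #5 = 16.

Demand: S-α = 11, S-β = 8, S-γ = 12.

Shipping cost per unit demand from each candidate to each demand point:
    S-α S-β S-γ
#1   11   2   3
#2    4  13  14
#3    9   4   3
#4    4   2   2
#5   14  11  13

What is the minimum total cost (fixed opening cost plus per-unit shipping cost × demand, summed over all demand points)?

241

Open {#1, #4}; cheapest assignment that respects the capacities:
  #1 (cap 22, load 20): S-β, S-γ — cost 8×2 + 12×3 = 52
  #4 (cap 17, load 11): S-α — cost 11×4 = 44
  Shipping 96, fixed 145 → total 241.
  Any other capacity-feasible assignment to {#1, #4} ships for at least 96.
Compare {#1, #2}: its best feasible assignment gives total 250.
Compare {#2, #3, #4}: its best feasible assignment gives total 264.
Every other set of open sites that can feasibly serve all demand totals ≥ 250 even under its best assignment. Minimum: 241.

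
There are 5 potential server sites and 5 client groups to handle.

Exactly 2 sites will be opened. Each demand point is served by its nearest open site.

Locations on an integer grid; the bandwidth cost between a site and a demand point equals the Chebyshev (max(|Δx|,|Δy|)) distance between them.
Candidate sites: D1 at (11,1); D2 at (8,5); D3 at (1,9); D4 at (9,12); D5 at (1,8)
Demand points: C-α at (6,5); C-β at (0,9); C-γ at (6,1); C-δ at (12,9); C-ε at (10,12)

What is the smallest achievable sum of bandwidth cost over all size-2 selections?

17

Open {D4, D5}.
  C-α→D5 5, C-β→D5 1, C-γ→D5 7, C-δ→D4 3, C-ε→D4 1  ⇒ total 17.
Compare {D2, D3}: total 18.
Compare {D2, D4}: total 18.
No size-2 selection does better; minimum is 17.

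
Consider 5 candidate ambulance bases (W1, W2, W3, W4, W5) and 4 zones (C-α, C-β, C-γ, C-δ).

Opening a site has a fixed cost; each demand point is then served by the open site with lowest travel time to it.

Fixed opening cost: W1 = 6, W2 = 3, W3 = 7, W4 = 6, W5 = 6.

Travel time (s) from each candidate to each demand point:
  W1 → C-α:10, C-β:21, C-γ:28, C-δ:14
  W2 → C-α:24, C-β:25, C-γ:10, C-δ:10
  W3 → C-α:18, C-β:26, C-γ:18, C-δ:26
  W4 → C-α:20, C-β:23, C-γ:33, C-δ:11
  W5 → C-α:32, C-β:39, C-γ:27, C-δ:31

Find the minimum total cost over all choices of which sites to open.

60

Open {W1, W2}: assign each demand point to its cheapest open site.
  C-α→W1 10, C-β→W1 21, C-γ→W2 10, C-δ→W2 10
  travel time 51, fixed 9 → total 60.
Compare {W1, W2, W4}: travel time 51 + fixed 15 = 66.
Compare {W1, W2, W5}: travel time 51 + fixed 15 = 66.
Compare {W1, W2, W3}: travel time 51 + fixed 16 = 67.
All other subsets cost ≥ 66. Minimum total cost: 60.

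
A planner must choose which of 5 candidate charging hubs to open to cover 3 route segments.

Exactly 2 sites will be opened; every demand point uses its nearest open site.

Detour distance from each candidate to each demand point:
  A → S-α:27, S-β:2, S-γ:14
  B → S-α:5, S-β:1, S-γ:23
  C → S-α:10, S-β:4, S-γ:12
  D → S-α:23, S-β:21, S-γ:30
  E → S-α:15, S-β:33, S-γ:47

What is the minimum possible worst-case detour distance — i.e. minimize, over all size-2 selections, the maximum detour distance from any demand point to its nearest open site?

Open {A, C}.
  Farthest demand point is S-γ at detour distance 12 (to C); all others are ≤ 12.
With {B, C} the worst case is 12.
With {C, D} the worst case is 12.
No size-2 selection achieves below 12.

12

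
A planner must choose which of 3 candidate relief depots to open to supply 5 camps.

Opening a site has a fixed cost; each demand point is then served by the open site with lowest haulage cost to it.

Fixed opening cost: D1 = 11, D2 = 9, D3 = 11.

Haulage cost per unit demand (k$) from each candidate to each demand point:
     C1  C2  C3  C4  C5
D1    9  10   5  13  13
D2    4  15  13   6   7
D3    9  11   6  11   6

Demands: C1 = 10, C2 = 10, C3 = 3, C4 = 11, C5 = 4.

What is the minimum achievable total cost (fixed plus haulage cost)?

269

Open {D1, D2}: assign each demand point to its cheapest open site.
  C1→D2 10×4=40, C2→D1 10×10=100, C3→D1 3×5=15, C4→D2 11×6=66, C5→D2 4×7=28
  haulage cost 249, fixed 20 → total 269.
Compare {D1, D2, D3}: haulage cost 245 + fixed 31 = 276.
Compare {D2, D3}: haulage cost 258 + fixed 20 = 278.
Compare {D2}: haulage cost 323 + fixed 9 = 332.
All other subsets cost ≥ 276. Minimum total cost: 269.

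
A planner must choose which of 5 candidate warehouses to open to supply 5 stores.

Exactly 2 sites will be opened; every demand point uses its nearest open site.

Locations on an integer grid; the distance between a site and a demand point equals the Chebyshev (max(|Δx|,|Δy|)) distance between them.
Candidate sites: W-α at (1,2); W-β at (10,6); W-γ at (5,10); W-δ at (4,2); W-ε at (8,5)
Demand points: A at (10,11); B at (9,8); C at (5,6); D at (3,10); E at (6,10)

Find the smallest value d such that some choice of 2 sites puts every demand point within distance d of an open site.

5

Open {W-α, W-γ}.
  Farthest demand point is A at distance 5 (to W-γ); all others are ≤ 5.
With {W-β, W-γ} the worst case is 5.
With {W-β, W-ε} the worst case is 5.
No size-2 selection achieves below 5.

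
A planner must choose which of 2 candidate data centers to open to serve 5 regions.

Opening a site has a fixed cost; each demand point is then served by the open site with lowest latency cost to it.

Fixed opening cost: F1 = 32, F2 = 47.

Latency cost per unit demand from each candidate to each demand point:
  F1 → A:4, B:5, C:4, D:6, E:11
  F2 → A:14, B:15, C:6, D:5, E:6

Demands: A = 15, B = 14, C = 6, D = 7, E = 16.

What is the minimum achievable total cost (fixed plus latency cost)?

Open {F1, F2}: assign each demand point to its cheapest open site.
  A→F1 15×4=60, B→F1 14×5=70, C→F1 6×4=24, D→F2 7×5=35, E→F2 16×6=96
  latency cost 285, fixed 79 → total 364.
Compare {F1}: latency cost 372 + fixed 32 = 404.
Compare {F2}: latency cost 587 + fixed 47 = 634.

364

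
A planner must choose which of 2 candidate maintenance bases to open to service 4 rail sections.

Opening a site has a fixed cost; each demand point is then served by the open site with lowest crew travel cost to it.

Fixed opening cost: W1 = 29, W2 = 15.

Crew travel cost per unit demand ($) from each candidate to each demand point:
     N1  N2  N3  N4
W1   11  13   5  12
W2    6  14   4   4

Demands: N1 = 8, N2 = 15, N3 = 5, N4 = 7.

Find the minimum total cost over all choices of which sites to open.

Open {W2}: assign each demand point to its cheapest open site.
  N1→W2 8×6=48, N2→W2 15×14=210, N3→W2 5×4=20, N4→W2 7×4=28
  crew travel cost 306, fixed 15 → total 321.
Compare {W1, W2}: crew travel cost 291 + fixed 44 = 335.
Compare {W1}: crew travel cost 392 + fixed 29 = 421.

321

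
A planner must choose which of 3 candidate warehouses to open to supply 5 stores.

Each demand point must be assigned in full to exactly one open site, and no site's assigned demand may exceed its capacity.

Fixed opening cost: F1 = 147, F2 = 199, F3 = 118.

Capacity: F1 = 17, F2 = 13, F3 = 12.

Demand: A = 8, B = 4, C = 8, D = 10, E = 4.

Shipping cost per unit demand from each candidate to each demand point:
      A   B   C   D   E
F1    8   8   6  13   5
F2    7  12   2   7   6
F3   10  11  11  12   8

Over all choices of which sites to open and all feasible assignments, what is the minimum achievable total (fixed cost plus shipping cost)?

Open {F1, F2, F3}; cheapest assignment that respects the capacities:
  F1 (cap 17, load 16): B, C, E — cost 4×8 + 8×6 + 4×5 = 100
  F2 (cap 13, load 10): D — cost 10×7 = 70
  F3 (cap 12, load 8): A — cost 8×10 = 80
  Shipping 250, fixed 464 → total 714.
  Any other capacity-feasible assignment to {F1, F2, F3} ships for at least 250.
Total demand is 34 and no other set of sites has combined capacity ≥ 34, so {F1, F2, F3} is the only feasible choice of open sites. Minimum: 714.

714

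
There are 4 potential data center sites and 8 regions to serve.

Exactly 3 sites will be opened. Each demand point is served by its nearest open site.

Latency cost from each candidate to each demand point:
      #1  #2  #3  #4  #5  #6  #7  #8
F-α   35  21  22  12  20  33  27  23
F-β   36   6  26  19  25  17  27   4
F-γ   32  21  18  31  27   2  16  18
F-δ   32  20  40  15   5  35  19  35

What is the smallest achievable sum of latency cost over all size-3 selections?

Open {F-β, F-γ, F-δ}.
  #1→F-γ 32, #2→F-β 6, #3→F-γ 18, #4→F-δ 15, #5→F-δ 5, #6→F-γ 2, #7→F-γ 16, #8→F-β 4  ⇒ total 98.
Compare {F-α, F-β, F-γ}: total 110.
Compare {F-α, F-β, F-δ}: total 117.
No size-3 selection does better; minimum is 98.

98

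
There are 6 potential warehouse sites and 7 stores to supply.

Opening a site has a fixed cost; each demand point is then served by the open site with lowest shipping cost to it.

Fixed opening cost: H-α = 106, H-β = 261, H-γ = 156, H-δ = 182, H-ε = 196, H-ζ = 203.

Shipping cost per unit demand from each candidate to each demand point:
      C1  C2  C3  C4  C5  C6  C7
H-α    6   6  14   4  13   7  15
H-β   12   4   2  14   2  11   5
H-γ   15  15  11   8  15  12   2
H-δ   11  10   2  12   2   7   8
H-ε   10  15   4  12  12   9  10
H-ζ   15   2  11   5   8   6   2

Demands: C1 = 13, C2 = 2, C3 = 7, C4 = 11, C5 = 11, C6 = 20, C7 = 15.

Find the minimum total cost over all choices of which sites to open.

Open {H-α, H-δ}: assign each demand point to its cheapest open site.
  C1→H-α 13×6=78, C2→H-α 2×6=12, C3→H-δ 7×2=14, C4→H-α 11×4=44, C5→H-δ 11×2=22, C6→H-α 20×7=140, C7→H-δ 15×8=120
  shipping cost 430, fixed 288 → total 718.
Compare {H-α, H-β}: shipping cost 381 + fixed 367 = 748.
Compare {H-α, H-ζ}: shipping cost 441 + fixed 309 = 750.
Compare {H-ζ}: shipping cost 569 + fixed 203 = 772.
All other subsets cost ≥ 748. Minimum total cost: 718.

718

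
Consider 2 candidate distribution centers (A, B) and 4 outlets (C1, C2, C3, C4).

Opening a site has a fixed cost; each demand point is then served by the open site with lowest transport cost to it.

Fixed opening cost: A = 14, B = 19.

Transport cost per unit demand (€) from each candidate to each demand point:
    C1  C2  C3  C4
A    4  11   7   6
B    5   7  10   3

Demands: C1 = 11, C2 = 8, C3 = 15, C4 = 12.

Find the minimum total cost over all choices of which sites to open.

274

Open {A, B}: assign each demand point to its cheapest open site.
  C1→A 11×4=44, C2→B 8×7=56, C3→A 15×7=105, C4→B 12×3=36
  transport cost 241, fixed 33 → total 274.
Compare {B}: transport cost 297 + fixed 19 = 316.
Compare {A}: transport cost 309 + fixed 14 = 323.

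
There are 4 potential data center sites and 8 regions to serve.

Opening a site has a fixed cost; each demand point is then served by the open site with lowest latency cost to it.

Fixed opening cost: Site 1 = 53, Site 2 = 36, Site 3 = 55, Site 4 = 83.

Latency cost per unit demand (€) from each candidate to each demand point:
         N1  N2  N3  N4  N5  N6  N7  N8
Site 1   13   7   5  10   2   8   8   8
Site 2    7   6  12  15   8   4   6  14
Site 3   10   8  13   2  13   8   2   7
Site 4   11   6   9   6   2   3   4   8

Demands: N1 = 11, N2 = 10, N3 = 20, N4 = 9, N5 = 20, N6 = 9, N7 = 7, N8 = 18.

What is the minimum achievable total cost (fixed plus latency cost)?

Open {Site 1, Site 2, Site 3}: assign each demand point to its cheapest open site.
  N1→Site 2 11×7=77, N2→Site 2 10×6=60, N3→Site 1 20×5=100, N4→Site 3 9×2=18, N5→Site 1 20×2=40, N6→Site 2 9×4=36, N7→Site 3 7×2=14, N8→Site 3 18×7=126
  latency cost 471, fixed 144 → total 615.
Compare {Site 1, Site 3}: latency cost 550 + fixed 108 = 658.
Compare {Site 1, Site 2}: latency cost 589 + fixed 89 = 678.
Compare {Site 1, Site 3, Site 4}: latency cost 495 + fixed 191 = 686.
All other subsets cost ≥ 658. Minimum total cost: 615.

615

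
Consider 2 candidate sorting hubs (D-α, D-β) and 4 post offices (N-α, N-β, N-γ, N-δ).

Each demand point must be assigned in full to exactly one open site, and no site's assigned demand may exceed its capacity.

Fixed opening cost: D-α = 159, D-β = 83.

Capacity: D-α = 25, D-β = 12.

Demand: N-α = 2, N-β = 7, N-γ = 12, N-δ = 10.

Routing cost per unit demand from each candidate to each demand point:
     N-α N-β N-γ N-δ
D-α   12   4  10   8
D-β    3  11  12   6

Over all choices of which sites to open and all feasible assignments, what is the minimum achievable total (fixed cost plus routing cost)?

456

Open {D-α, D-β}; cheapest assignment that respects the capacities:
  D-α (cap 25, load 19): N-β, N-γ — cost 7×4 + 12×10 = 148
  D-β (cap 12, load 12): N-α, N-δ — cost 2×3 + 10×6 = 66
  Shipping 214, fixed 242 → total 456.
  Any other capacity-feasible assignment to {D-α, D-β} ships for at least 214.
Total demand is 31 and no other set of sites has combined capacity ≥ 31, so {D-α, D-β} is the only feasible choice of open sites. Minimum: 456.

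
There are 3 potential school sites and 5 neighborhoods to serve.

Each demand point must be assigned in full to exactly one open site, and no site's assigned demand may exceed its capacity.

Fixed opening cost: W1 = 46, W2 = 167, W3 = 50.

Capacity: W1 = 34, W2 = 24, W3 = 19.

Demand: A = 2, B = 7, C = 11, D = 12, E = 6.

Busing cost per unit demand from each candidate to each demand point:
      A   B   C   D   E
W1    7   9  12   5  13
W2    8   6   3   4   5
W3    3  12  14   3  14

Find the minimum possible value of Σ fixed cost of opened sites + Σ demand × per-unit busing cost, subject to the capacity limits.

Open {W2, W3}; cheapest assignment that respects the capacities:
  W2 (cap 24, load 24): B, C, E — cost 7×6 + 11×3 + 6×5 = 105
  W3 (cap 19, load 14): A, D — cost 2×3 + 12×3 = 42
  Shipping 147, fixed 217 → total 364.
  Any other capacity-feasible assignment to {W2, W3} ships for at least 147.
Compare {W1, W2}: its best feasible assignment gives total 392.
Compare {W1, W2, W3}: its best feasible assignment gives total 410.
Every other set of open sites that can feasibly serve all demand totals ≥ 392 even under its best assignment. Minimum: 364.

364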